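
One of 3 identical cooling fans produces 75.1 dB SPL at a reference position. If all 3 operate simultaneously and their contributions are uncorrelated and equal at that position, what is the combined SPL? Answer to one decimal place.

79.9 dB SPL

3 equal incoherent sources raise the level by 10·log₁₀(3) = 4.77 dB.
L_total = 75.1 + 4.77 = 79.9 dB SPL.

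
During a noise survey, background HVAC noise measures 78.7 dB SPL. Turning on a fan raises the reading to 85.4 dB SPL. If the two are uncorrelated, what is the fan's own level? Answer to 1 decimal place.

84.4 dB SPL

Remove the background by subtracting linear intensities:
L_src = 10·log₁₀(10^(85.4/10) − 10^(78.7/10)) = 10·log₁₀(272600000) = 84.4 dB SPL.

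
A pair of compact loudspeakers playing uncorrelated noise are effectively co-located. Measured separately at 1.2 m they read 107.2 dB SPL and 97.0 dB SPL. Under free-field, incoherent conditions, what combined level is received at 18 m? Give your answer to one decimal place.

84.1 dB SPL

Combined at 1.2 m: 10·log₁₀(10^(107.2/10)+10^(97.0/10)) = 107.60 dB SPL.
Then apply −20·log₁₀(18/1.2) = -23.52 dB → 84.1 dB SPL.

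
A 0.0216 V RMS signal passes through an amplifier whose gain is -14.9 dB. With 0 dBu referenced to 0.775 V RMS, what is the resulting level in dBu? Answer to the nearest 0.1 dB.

-46.0 dBu

Input level: 20·log₁₀(0.0216/0.775) = -31.10 dBu.
Output: -31.10 − 14.9 = -46.0 dBu.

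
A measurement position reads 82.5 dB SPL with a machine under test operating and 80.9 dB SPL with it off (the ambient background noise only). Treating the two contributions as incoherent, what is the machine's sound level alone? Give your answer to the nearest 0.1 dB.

Background correction is a power subtraction:
L_src = 10·log₁₀(10^(82.5/10) − 10^(80.9/10)) = 10·log₁₀(54800000) = 77.4 dB SPL.

77.4 dB SPL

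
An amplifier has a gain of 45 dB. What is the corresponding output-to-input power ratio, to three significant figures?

31600

Power ratio = 10^(dB/10).
10^(45/10) = 10^(4.500) = 31600.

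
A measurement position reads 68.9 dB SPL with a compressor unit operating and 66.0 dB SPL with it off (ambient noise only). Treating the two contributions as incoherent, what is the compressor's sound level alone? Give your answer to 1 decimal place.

65.8 dB SPL

Background correction is a power subtraction:
L_src = 10·log₁₀(10^(68.9/10) − 10^(66.0/10)) = 10·log₁₀(3781000) = 65.8 dB SPL.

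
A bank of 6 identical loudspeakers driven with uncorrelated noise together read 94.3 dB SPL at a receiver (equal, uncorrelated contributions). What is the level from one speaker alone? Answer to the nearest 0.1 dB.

86.5 dB SPL

6 equal incoherent sources add 10·log₁₀(6) = 7.78 dB over one source.
L_one = 94.3 − 7.78 = 86.5 dB SPL.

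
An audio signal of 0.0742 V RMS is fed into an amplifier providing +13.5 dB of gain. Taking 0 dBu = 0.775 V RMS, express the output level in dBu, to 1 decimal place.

Input level: 20·log₁₀(0.0742/0.775) = -20.38 dBu.
Output: -20.38 + 13.5 = -6.9 dBu.

-6.9 dBu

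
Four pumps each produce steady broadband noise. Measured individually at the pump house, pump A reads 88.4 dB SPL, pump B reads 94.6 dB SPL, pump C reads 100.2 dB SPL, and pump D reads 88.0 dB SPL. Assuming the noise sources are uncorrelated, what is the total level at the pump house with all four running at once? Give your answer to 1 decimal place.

101.7 dB SPL

Incoherent sources sum as intensities:
L_total = 10·log₁₀(10^(88.4/10) + 10^(94.6/10) + 10^(100.2/10) + 10^(88.0/10)) = 10·log₁₀(14678000000) = 101.7 dB SPL.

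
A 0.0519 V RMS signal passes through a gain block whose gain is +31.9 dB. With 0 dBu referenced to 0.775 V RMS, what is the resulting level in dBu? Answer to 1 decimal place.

+8.4 dBu

Input level: 20·log₁₀(0.0519/0.775) = -23.48 dBu.
Output: -23.48 + 31.9 = +8.4 dBu.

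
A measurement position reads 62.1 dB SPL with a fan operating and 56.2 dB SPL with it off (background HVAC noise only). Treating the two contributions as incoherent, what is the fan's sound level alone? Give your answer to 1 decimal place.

60.8 dB SPL

Remove the background by subtracting linear intensities:
L_src = 10·log₁₀(10^(62.1/10) − 10^(56.2/10)) = 10·log₁₀(1205000) = 60.8 dB SPL.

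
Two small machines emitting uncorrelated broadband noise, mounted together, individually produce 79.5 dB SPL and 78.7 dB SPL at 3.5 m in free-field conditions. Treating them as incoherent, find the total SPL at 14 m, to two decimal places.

70.09 dB SPL

Combined at 3.5 m: 10·log₁₀(10^(79.5/10)+10^(78.7/10)) = 82.129 dB SPL.
Then apply −20·log₁₀(14/3.5) = -12.041 dB → 70.09 dB SPL.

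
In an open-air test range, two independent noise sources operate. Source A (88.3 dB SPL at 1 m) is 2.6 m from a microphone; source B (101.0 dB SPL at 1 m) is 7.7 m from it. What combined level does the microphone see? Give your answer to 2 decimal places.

84.95 dB SPL

At the listener: L_A = 88.3 − 20·log₁₀(2.6) = 80.001 dB; L_B = 101.0 − 20·log₁₀(7.7) = 83.270 dB.
Combined: 10·log₁₀(10^(80.001/10)+10^(83.270/10)) = 84.95 dB SPL.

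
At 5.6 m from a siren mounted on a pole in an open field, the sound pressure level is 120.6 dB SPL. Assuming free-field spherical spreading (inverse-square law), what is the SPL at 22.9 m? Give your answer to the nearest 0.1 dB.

Free-field point source: level drops by 20·log₁₀ of the distance ratio.
ΔL = −20·log₁₀(22.9/5.6) = -12.23 dB, so L₂ = 120.6 + (-12.23) = 108.4 dB SPL.

108.4 dB SPL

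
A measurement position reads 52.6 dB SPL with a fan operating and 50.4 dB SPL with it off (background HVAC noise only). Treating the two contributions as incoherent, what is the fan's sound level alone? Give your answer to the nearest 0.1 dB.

48.6 dB SPL

Remove the background by subtracting linear intensities:
L_src = 10·log₁₀(10^(52.6/10) − 10^(50.4/10)) = 10·log₁₀(72320) = 48.6 dB SPL.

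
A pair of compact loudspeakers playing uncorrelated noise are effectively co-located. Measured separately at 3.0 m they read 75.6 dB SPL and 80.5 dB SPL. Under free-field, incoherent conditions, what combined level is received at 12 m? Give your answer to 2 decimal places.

Combined at 3.0 m: 10·log₁₀(10^(75.6/10)+10^(80.5/10)) = 81.718 dB SPL.
Then apply −20·log₁₀(12/3.0) = -12.041 dB → 69.68 dB SPL.

69.68 dB SPL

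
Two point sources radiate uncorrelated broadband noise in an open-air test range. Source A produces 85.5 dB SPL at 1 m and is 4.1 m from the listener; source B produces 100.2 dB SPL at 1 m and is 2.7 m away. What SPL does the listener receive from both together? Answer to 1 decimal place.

91.6 dB SPL

At the listener: L_A = 85.5 − 20·log₁₀(4.1) = 73.24 dB; L_B = 100.2 − 20·log₁₀(2.7) = 91.57 dB.
Combined: 10·log₁₀(10^(73.24/10)+10^(91.57/10)) = 91.6 dB SPL.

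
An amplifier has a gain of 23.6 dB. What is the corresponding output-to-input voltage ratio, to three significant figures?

15.1

Voltage ratio = 10^(dB/20).
10^(23.6/20) = 10^(1.180) = 15.1.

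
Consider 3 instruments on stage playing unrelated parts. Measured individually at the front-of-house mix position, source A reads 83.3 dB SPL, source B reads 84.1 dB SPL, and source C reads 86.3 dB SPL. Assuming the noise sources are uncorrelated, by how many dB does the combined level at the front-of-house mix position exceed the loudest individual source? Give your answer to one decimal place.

Incoherent sources sum as intensities:
L_total = 10·log₁₀(10^(83.3/10) + 10^(84.1/10) + 10^(86.3/10)) = 89.53 dB SPL.
Excess over the loudest (86.3 dB): 89.53 − 86.3 = 3.2 dB.

3.2 dB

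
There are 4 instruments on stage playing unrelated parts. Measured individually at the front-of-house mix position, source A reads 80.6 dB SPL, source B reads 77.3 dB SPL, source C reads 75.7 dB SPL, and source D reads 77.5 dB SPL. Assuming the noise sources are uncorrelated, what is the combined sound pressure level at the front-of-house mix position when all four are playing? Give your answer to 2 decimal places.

84.18 dB SPL

Incoherent sources sum as intensities:
L_total = 10·log₁₀(10^(80.6/10) + 10^(77.3/10) + 10^(75.7/10) + 10^(77.5/10)) = 10·log₁₀(261900000) = 84.18 dB SPL.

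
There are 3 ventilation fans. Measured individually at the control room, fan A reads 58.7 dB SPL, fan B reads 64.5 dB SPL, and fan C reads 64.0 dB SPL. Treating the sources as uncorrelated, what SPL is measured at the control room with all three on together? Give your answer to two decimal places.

Incoherent sources sum as intensities:
L_total = 10·log₁₀(10^(58.7/10) + 10^(64.5/10) + 10^(64.0/10)) = 10·log₁₀(6072000) = 67.83 dB SPL.

67.83 dB SPL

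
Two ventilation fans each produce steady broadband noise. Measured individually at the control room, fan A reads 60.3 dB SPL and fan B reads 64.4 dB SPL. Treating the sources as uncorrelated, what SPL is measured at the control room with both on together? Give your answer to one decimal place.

Uncorrelated sources add in intensity (power), not in dB.
L_total = 10·log₁₀(10^(60.3/10) + 10^(64.4/10)) = 10·log₁₀(3826000) = 65.8 dB SPL.

65.8 dB SPL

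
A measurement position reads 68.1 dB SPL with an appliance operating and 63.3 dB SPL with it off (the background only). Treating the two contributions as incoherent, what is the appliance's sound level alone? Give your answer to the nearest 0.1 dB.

66.4 dB SPL

Subtract intensities: L_src = 10·log₁₀(10^(L_total/10) − 10^(L_bg/10)).
L_src = 10·log₁₀(10^(68.1/10) − 10^(63.3/10)) = 10·log₁₀(4319000) = 66.4 dB SPL.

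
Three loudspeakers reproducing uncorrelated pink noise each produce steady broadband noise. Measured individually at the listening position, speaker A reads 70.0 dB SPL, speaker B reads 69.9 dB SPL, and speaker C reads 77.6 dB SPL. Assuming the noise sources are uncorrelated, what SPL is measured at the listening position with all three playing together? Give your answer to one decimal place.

78.9 dB SPL

Add the sources as powers (linear), then convert back to dB:
L_total = 10·log₁₀(10^(70.0/10) + 10^(69.9/10) + 10^(77.6/10)) = 10·log₁₀(77320000) = 78.9 dB SPL.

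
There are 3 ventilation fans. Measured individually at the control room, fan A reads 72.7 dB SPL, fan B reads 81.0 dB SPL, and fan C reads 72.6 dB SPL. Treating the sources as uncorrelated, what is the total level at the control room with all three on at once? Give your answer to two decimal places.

Uncorrelated sources add in intensity (power), not in dB.
L_total = 10·log₁₀(10^(72.7/10) + 10^(81.0/10) + 10^(72.6/10)) = 10·log₁₀(162700000) = 82.11 dB SPL.

82.11 dB SPL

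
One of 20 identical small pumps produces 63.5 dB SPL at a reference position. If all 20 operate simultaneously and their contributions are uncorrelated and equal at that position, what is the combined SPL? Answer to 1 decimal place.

76.5 dB SPL

20 equal incoherent sources raise the level by 10·log₁₀(20) = 13.01 dB.
L_total = 63.5 + 13.01 = 76.5 dB SPL.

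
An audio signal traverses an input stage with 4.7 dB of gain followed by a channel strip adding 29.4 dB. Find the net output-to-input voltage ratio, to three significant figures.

50.7

Net gain = 4.7 + 29.4 = 34.1 dB.
Voltage ratio = 10^(34.1/20) = 50.7.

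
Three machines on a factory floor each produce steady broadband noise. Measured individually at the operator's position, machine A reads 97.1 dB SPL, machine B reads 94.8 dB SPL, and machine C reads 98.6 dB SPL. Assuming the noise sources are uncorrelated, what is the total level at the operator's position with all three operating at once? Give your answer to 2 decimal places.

101.87 dB SPL

Add the sources as powers (linear), then convert back to dB:
L_total = 10·log₁₀(10^(97.1/10) + 10^(94.8/10) + 10^(98.6/10)) = 10·log₁₀(15393000000) = 101.87 dB SPL.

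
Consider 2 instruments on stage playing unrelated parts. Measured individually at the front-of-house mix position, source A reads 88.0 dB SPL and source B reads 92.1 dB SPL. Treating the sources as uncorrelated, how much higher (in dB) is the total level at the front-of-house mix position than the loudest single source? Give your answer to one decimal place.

1.4 dB

Add the sources as powers (linear), then convert back to dB:
L_total = 10·log₁₀(10^(88.0/10) + 10^(92.1/10)) = 93.53 dB SPL.
Excess over the loudest (92.1 dB): 93.53 − 92.1 = 1.4 dB.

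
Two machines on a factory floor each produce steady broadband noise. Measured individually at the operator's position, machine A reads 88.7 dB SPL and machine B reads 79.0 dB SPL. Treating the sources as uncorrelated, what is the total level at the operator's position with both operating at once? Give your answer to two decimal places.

Uncorrelated sources add in intensity (power), not in dB.
L_total = 10·log₁₀(10^(88.7/10) + 10^(79.0/10)) = 10·log₁₀(820700000) = 89.14 dB SPL.

89.14 dB SPL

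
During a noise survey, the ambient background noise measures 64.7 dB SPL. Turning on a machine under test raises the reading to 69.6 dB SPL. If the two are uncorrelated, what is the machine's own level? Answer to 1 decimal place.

Subtract intensities: L_src = 10·log₁₀(10^(L_total/10) − 10^(L_bg/10)).
L_src = 10·log₁₀(10^(69.6/10) − 10^(64.7/10)) = 10·log₁₀(6169000) = 67.9 dB SPL.

67.9 dB SPL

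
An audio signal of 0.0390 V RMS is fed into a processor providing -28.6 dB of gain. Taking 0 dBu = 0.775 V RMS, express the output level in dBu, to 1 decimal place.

-54.6 dBu

Input level: 20·log₁₀(0.0390/0.775) = -25.96 dBu.
Output: -25.96 − 28.6 = -54.6 dBu.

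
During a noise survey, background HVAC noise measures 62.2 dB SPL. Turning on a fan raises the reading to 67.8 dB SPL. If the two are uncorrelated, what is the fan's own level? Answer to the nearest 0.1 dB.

Remove the background by subtracting linear intensities:
L_src = 10·log₁₀(10^(67.8/10) − 10^(62.2/10)) = 10·log₁₀(4366000) = 66.4 dB SPL.

66.4 dB SPL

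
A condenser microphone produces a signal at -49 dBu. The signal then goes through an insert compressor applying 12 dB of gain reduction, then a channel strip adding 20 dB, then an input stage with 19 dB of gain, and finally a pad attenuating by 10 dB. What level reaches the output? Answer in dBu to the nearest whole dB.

Cascaded gains and losses add directly in dB.
-49 − 12 + 20 + 19 − 10 = -32 dBu.

-32 dBu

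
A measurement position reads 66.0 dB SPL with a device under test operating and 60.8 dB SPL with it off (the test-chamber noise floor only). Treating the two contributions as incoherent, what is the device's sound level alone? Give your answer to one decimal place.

64.4 dB SPL

Background correction is a power subtraction:
L_src = 10·log₁₀(10^(66.0/10) − 10^(60.8/10)) = 10·log₁₀(2779000) = 64.4 dB SPL.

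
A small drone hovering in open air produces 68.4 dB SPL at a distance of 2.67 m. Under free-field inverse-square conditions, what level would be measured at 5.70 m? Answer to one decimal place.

For a point source in a free field, ΔL = −20·log₁₀(d₂/d₁).
ΔL = −20·log₁₀(5.70/2.67) = -6.59 dB, so L₂ = 68.4 + (-6.59) = 61.8 dB SPL.

61.8 dB SPL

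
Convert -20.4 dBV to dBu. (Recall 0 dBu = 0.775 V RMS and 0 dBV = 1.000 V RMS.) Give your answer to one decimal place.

The offset between the scales is 20·log₁₀(0.775/1.000) = −2.214 dB.
So dBu = -20.4 + 2.214 = -18.2 dBu.

-18.2 dBu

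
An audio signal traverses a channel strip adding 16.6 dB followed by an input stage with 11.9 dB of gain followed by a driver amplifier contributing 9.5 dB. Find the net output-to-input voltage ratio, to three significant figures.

79.4

Net gain = 16.6 + 11.9 + 9.5 = 38.0 dB.
Voltage ratio = 10^(38.0/20) = 79.4.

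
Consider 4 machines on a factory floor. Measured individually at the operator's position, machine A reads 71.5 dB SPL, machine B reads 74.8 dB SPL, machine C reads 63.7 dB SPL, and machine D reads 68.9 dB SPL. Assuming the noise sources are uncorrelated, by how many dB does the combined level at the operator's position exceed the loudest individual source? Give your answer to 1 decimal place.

2.6 dB

Add the sources as powers (linear), then convert back to dB:
L_total = 10·log₁₀(10^(71.5/10) + 10^(74.8/10) + 10^(63.7/10) + 10^(68.9/10)) = 77.36 dB SPL.
Excess over the loudest (74.8 dB): 77.36 − 74.8 = 2.6 dB.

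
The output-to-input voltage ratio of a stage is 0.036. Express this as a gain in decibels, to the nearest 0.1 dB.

For a voltage ratio, dB = 20·log₁₀(V₂/V₁).
20·log₁₀(0.036) = -28.9 dB.

-28.9 dB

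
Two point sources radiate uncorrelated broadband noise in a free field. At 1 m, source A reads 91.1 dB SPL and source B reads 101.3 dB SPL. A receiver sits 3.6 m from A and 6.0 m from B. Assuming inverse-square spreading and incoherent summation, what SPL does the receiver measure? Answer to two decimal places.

At the listener: L_A = 91.1 − 20·log₁₀(3.6) = 79.974 dB; L_B = 101.3 − 20·log₁₀(6.0) = 85.737 dB.
Combined: 10·log₁₀(10^(79.974/10)+10^(85.737/10)) = 86.76 dB SPL.

86.76 dB SPL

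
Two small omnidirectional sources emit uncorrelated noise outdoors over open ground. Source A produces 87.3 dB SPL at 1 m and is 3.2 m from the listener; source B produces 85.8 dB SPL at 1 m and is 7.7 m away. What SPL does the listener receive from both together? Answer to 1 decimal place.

77.7 dB SPL

At the listener: L_A = 87.3 − 20·log₁₀(3.2) = 77.20 dB; L_B = 85.8 − 20·log₁₀(7.7) = 68.07 dB.
Combined: 10·log₁₀(10^(77.20/10)+10^(68.07/10)) = 77.7 dB SPL.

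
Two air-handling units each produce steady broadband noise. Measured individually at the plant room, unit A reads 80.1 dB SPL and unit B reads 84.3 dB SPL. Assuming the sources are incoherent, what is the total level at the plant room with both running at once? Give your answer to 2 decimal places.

Add the sources as powers (linear), then convert back to dB:
L_total = 10·log₁₀(10^(80.1/10) + 10^(84.3/10)) = 10·log₁₀(371500000) = 85.70 dB SPL.

85.70 dB SPL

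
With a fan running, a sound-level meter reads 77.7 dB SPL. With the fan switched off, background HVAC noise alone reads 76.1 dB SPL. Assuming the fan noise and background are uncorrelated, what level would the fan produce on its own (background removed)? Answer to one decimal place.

Remove the background by subtracting linear intensities:
L_src = 10·log₁₀(10^(77.7/10) − 10^(76.1/10)) = 10·log₁₀(18150000) = 72.6 dB SPL.

72.6 dB SPL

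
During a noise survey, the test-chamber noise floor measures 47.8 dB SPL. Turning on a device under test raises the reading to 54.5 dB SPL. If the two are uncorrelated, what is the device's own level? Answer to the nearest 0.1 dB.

Background correction is a power subtraction:
L_src = 10·log₁₀(10^(54.5/10) − 10^(47.8/10)) = 10·log₁₀(221600) = 53.5 dB SPL.

53.5 dB SPL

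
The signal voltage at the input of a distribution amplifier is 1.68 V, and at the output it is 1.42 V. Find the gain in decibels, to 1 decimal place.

Voltage is an amplitude quantity, so gain = 20·log₁₀(V_out/V_in).
20·log₁₀(1.42/1.68) = 20·log₁₀(0.8452) = -1.5 dB.

-1.5 dB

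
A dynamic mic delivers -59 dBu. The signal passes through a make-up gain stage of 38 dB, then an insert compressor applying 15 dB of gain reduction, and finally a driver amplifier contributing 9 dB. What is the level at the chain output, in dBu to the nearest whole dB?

Cascaded gains and losses add directly in dB.
-59 + 38 − 15 + 9 = -27 dBu.

-27 dBu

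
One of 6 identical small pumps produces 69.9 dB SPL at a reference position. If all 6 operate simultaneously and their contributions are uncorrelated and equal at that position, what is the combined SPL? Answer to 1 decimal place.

77.7 dB SPL

6 equal incoherent sources raise the level by 10·log₁₀(6) = 7.78 dB.
L_total = 69.9 + 7.78 = 77.7 dB SPL.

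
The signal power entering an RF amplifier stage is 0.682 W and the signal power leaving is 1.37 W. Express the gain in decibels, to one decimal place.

Power ratio → dB uses the 10·log₁₀ form:
10·log₁₀(1.37/0.682) = 10·log₁₀(2.009) = 3.0 dB.

3.0 dB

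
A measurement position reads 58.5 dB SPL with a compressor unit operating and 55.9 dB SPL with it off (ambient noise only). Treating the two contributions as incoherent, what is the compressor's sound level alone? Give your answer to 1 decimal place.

55.0 dB SPL

Remove the background by subtracting linear intensities:
L_src = 10·log₁₀(10^(58.5/10) − 10^(55.9/10)) = 10·log₁₀(318900) = 55.0 dB SPL.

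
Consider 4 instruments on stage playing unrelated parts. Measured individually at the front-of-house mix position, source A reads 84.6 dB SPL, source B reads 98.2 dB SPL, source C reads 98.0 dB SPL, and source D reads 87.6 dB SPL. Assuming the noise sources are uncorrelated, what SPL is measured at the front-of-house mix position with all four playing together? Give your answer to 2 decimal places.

Add the sources as powers (linear), then convert back to dB:
L_total = 10·log₁₀(10^(84.6/10) + 10^(98.2/10) + 10^(98.0/10) + 10^(87.6/10)) = 10·log₁₀(13780000000) = 101.39 dB SPL.

101.39 dB SPL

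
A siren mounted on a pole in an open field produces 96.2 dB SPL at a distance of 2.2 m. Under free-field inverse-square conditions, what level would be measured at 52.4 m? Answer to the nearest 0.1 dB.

68.7 dB SPL

Free-field point source: level drops by 20·log₁₀ of the distance ratio.
ΔL = −20·log₁₀(52.4/2.2) = -27.54 dB, so L₂ = 96.2 + (-27.54) = 68.7 dB SPL.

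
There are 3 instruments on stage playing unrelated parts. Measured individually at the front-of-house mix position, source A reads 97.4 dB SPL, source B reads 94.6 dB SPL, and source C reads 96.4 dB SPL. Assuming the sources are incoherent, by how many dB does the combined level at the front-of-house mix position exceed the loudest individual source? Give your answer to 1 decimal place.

Incoherent sources sum as intensities:
L_total = 10·log₁₀(10^(97.4/10) + 10^(94.6/10) + 10^(96.4/10)) = 101.05 dB SPL.
Excess over the loudest (97.4 dB): 101.05 − 97.4 = 3.7 dB.

3.7 dB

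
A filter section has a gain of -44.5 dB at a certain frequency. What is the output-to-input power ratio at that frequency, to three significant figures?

Power ratio = 10^(dB/10).
10^(-44.5/10) = 10^(-4.450) = 0.0000355.

0.0000355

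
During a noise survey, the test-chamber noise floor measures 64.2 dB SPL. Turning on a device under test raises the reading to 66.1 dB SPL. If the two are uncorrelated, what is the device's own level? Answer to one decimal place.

61.6 dB SPL

Subtract intensities: L_src = 10·log₁₀(10^(L_total/10) − 10^(L_bg/10)).
L_src = 10·log₁₀(10^(66.1/10) − 10^(64.2/10)) = 10·log₁₀(1444000) = 61.6 dB SPL.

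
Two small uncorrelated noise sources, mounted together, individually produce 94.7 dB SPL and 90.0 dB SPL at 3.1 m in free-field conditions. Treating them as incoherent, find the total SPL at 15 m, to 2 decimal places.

82.27 dB SPL

Combined at 3.1 m: 10·log₁₀(10^(94.7/10)+10^(90.0/10)) = 95.967 dB SPL.
Then apply −20·log₁₀(15/3.1) = -13.695 dB → 82.27 dB SPL.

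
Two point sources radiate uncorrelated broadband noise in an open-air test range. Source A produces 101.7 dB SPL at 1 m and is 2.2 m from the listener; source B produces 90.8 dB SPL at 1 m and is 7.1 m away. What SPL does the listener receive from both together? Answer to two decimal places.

94.89 dB SPL

At the listener: L_A = 101.7 − 20·log₁₀(2.2) = 94.852 dB; L_B = 90.8 − 20·log₁₀(7.1) = 73.775 dB.
Combined: 10·log₁₀(10^(94.852/10)+10^(73.775/10)) = 94.89 dB SPL.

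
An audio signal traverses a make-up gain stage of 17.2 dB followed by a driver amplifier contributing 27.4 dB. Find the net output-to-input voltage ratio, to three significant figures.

Net gain = 17.2 + 27.4 = 44.6 dB.
Voltage ratio = 10^(44.6/20) = 170.

170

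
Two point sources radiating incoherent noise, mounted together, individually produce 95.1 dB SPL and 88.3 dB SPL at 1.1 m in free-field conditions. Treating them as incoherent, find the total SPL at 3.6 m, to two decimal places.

85.63 dB SPL

Combined at 1.1 m: 10·log₁₀(10^(95.1/10)+10^(88.3/10)) = 95.924 dB SPL.
Then apply −20·log₁₀(3.6/1.1) = -10.298 dB → 85.63 dB SPL.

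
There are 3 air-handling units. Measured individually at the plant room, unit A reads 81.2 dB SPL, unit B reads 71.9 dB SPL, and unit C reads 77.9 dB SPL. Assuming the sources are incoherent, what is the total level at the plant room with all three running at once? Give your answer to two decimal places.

83.20 dB SPL

Add the sources as powers (linear), then convert back to dB:
L_total = 10·log₁₀(10^(81.2/10) + 10^(71.9/10) + 10^(77.9/10)) = 10·log₁₀(209000000) = 83.20 dB SPL.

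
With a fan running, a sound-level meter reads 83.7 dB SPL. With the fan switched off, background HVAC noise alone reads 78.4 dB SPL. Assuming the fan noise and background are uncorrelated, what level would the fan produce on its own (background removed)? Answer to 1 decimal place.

Subtract intensities: L_src = 10·log₁₀(10^(L_total/10) − 10^(L_bg/10)).
L_src = 10·log₁₀(10^(83.7/10) − 10^(78.4/10)) = 10·log₁₀(165200000) = 82.2 dB SPL.

82.2 dB SPL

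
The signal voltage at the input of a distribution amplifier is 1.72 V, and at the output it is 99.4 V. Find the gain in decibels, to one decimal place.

Voltage is an amplitude quantity, so gain = 20·log₁₀(V_out/V_in).
20·log₁₀(99.4/1.72) = 20·log₁₀(57.79) = 35.2 dB.

35.2 dB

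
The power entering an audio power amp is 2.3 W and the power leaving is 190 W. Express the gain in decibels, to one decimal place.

19.2 dB

Power ratio → dB uses the 10·log₁₀ form:
10·log₁₀(190/2.3) = 10·log₁₀(82.61) = 19.2 dB.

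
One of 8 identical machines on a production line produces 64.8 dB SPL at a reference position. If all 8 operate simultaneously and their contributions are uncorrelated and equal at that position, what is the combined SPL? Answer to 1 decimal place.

73.8 dB SPL

8 equal incoherent sources raise the level by 10·log₁₀(8) = 9.03 dB.
L_total = 64.8 + 9.03 = 73.8 dB SPL.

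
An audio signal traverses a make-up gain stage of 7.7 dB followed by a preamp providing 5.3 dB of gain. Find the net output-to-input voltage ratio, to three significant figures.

4.47

Net gain = 7.7 + 5.3 = 13.0 dB.
Voltage ratio = 10^(13.0/20) = 4.47.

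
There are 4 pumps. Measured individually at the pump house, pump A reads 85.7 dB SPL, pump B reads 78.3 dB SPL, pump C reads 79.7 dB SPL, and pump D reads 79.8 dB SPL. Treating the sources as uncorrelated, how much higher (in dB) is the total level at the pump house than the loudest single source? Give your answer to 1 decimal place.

Add the sources as powers (linear), then convert back to dB:
L_total = 10·log₁₀(10^(85.7/10) + 10^(78.3/10) + 10^(79.7/10) + 10^(79.8/10)) = 87.98 dB SPL.
Excess over the loudest (85.7 dB): 87.98 − 85.7 = 2.3 dB.

2.3 dB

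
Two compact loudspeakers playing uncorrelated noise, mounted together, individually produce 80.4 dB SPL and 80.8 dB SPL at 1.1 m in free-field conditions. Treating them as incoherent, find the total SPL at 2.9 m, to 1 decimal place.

Combined at 1.1 m: 10·log₁₀(10^(80.4/10)+10^(80.8/10)) = 83.61 dB SPL.
Then apply −20·log₁₀(2.9/1.1) = -8.42 dB → 75.2 dB SPL.

75.2 dB SPL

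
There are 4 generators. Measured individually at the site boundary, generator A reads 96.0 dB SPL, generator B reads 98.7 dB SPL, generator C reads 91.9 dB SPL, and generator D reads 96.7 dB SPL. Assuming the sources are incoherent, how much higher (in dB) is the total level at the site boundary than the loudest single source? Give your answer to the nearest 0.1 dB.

3.8 dB

Add the sources as powers (linear), then convert back to dB:
L_total = 10·log₁₀(10^(96.0/10) + 10^(98.7/10) + 10^(91.9/10) + 10^(96.7/10)) = 102.46 dB SPL.
Excess over the loudest (98.7 dB): 102.46 − 98.7 = 3.8 dB.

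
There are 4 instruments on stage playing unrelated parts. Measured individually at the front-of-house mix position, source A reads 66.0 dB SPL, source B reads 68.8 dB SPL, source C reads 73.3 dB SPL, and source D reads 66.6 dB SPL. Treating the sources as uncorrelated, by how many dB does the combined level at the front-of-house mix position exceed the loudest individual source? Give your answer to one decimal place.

2.4 dB

Uncorrelated sources add in intensity (power), not in dB.
L_total = 10·log₁₀(10^(66.0/10) + 10^(68.8/10) + 10^(73.3/10) + 10^(66.6/10)) = 75.74 dB SPL.
Excess over the loudest (73.3 dB): 75.74 − 73.3 = 2.4 dB.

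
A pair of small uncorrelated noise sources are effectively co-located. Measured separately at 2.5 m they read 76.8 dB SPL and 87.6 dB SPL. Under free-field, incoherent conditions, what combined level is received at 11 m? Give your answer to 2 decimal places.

75.08 dB SPL

Combined at 2.5 m: 10·log₁₀(10^(76.8/10)+10^(87.6/10)) = 87.947 dB SPL.
Then apply −20·log₁₀(11/2.5) = -12.869 dB → 75.08 dB SPL.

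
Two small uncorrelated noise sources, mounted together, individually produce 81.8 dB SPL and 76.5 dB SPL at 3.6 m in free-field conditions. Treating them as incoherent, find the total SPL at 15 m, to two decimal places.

Combined at 3.6 m: 10·log₁₀(10^(81.8/10)+10^(76.5/10)) = 82.923 dB SPL.
Then apply −20·log₁₀(15/3.6) = -12.396 dB → 70.53 dB SPL.

70.53 dB SPL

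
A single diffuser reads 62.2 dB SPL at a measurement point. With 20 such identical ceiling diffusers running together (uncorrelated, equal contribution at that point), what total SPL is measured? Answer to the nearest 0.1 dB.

75.2 dB SPL

20 equal incoherent sources raise the level by 10·log₁₀(20) = 13.01 dB.
L_total = 62.2 + 13.01 = 75.2 dB SPL.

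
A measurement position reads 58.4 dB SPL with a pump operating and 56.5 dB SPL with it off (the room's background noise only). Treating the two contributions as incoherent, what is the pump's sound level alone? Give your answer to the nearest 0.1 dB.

Subtract intensities: L_src = 10·log₁₀(10^(L_total/10) − 10^(L_bg/10)).
L_src = 10·log₁₀(10^(58.4/10) − 10^(56.5/10)) = 10·log₁₀(245100) = 53.9 dB SPL.

53.9 dB SPL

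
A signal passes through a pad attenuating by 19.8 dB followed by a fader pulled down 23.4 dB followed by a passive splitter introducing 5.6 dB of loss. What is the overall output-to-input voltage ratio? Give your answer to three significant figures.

Net gain = (−19.8) + (−23.4) + (−5.6) = -48.8 dB.
Voltage ratio = 10^(-48.8/20) = 0.00363.

0.00363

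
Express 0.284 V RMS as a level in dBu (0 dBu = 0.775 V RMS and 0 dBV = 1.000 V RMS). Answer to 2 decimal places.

-8.72 dBu

dBu = 20·log₁₀(V / 0.775 V).
20·log₁₀(0.284/0.775) = -8.72 dBu.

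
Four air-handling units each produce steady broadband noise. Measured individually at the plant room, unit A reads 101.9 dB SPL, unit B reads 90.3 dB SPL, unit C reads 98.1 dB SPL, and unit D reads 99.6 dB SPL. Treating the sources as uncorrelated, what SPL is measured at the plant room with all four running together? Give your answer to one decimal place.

105.1 dB SPL

Incoherent sources sum as intensities:
L_total = 10·log₁₀(10^(101.9/10) + 10^(90.3/10) + 10^(98.1/10) + 10^(99.6/10)) = 10·log₁₀(32136000000) = 105.1 dB SPL.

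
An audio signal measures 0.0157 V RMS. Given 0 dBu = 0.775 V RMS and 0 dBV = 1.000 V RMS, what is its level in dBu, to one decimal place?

-33.9 dBu

dBu = 20·log₁₀(V / 0.775 V).
20·log₁₀(0.0157/0.775) = -33.9 dBu.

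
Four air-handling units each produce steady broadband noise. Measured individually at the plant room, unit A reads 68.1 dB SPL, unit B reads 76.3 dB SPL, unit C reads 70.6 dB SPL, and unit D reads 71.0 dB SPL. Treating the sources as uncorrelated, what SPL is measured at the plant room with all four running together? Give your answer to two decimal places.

Incoherent sources sum as intensities:
L_total = 10·log₁₀(10^(68.1/10) + 10^(76.3/10) + 10^(70.6/10) + 10^(71.0/10)) = 10·log₁₀(73190000) = 78.64 dB SPL.

78.64 dB SPL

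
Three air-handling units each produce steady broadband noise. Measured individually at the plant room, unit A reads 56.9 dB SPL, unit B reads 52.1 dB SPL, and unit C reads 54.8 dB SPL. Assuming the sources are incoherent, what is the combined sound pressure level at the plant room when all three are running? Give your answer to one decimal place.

59.8 dB SPL

Uncorrelated sources add in intensity (power), not in dB.
L_total = 10·log₁₀(10^(56.9/10) + 10^(52.1/10) + 10^(54.8/10)) = 10·log₁₀(954000) = 59.8 dB SPL.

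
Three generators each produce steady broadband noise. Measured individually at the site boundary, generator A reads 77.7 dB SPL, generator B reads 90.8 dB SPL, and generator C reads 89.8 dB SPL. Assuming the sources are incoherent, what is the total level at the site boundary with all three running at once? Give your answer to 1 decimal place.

Incoherent sources sum as intensities:
L_total = 10·log₁₀(10^(77.7/10) + 10^(90.8/10) + 10^(89.8/10)) = 10·log₁₀(2216000000) = 93.5 dB SPL.

93.5 dB SPL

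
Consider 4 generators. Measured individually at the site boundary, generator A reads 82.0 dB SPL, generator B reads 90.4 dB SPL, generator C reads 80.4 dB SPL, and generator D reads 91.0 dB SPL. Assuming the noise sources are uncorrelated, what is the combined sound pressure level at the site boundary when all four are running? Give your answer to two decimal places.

Incoherent sources sum as intensities:
L_total = 10·log₁₀(10^(82.0/10) + 10^(90.4/10) + 10^(80.4/10) + 10^(91.0/10)) = 10·log₁₀(2624000000) = 94.19 dB SPL.

94.19 dB SPL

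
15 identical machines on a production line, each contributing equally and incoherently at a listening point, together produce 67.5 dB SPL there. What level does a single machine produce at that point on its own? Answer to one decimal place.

55.7 dB SPL

15 equal incoherent sources add 10·log₁₀(15) = 11.76 dB over one source.
L_one = 67.5 − 11.76 = 55.7 dB SPL.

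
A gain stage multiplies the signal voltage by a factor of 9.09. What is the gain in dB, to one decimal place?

19.2 dB

For a voltage ratio, dB = 20·log₁₀(V₂/V₁).
20·log₁₀(9.09) = 19.2 dB.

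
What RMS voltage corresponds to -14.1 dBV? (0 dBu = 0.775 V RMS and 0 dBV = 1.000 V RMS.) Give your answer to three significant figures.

0.197 V

V = 1.000 V × 10^(-14.1/20).
= 1.000 × 0.1972 = 0.197 V.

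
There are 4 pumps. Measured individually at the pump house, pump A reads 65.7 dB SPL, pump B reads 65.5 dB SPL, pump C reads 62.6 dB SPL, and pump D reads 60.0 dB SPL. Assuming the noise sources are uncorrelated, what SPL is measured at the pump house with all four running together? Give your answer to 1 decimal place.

Add the sources as powers (linear), then convert back to dB:
L_total = 10·log₁₀(10^(65.7/10) + 10^(65.5/10) + 10^(62.6/10) + 10^(60.0/10)) = 10·log₁₀(10080000) = 70.0 dB SPL.

70.0 dB SPL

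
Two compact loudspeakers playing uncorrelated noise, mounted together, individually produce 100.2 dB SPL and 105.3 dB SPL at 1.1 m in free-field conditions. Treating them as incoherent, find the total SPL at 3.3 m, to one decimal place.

96.9 dB SPL

Combined at 1.1 m: 10·log₁₀(10^(100.2/10)+10^(105.3/10)) = 106.47 dB SPL.
Then apply −20·log₁₀(3.3/1.1) = -9.54 dB → 96.9 dB SPL.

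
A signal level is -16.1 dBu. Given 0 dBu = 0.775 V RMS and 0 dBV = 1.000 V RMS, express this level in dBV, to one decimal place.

The offset between the scales is 20·log₁₀(0.775/1.000) = −2.214 dB.
So dBV = -16.1 − 2.214 = -18.3 dBV.

-18.3 dBV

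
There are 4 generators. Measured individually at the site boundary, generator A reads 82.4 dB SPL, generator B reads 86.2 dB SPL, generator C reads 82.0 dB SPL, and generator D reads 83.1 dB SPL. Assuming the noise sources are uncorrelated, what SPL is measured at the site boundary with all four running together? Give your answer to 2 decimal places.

Uncorrelated sources add in intensity (power), not in dB.
L_total = 10·log₁₀(10^(82.4/10) + 10^(86.2/10) + 10^(82.0/10) + 10^(83.1/10)) = 10·log₁₀(953300000) = 89.79 dB SPL.

89.79 dB SPL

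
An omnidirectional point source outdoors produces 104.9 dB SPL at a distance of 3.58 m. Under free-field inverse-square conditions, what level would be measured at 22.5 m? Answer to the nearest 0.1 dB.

88.9 dB SPL

Free-field point source: level drops by 20·log₁₀ of the distance ratio.
ΔL = −20·log₁₀(22.5/3.58) = -15.97 dB, so L₂ = 104.9 + (-15.97) = 88.9 dB SPL.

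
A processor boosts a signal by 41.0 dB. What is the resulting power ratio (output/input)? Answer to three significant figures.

12600

Power ratio = 10^(dB/10).
10^(41.0/10) = 10^(4.100) = 12600.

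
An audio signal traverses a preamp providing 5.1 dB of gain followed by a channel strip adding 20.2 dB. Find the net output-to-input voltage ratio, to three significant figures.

Net gain = 5.1 + 20.2 = 25.3 dB.
Voltage ratio = 10^(25.3/20) = 18.4.

18.4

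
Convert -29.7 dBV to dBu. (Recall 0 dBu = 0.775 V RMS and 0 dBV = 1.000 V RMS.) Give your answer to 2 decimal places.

The offset between the scales is 20·log₁₀(0.775/1.000) = −2.214 dB.
So dBu = -29.7 + 2.214 = -27.49 dBu.

-27.49 dBu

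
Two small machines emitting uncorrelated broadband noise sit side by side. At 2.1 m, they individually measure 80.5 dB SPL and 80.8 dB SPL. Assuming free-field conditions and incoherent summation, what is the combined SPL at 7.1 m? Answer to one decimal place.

Combined at 2.1 m: 10·log₁₀(10^(80.5/10)+10^(80.8/10)) = 83.66 dB SPL.
Then apply −20·log₁₀(7.1/2.1) = -10.58 dB → 73.1 dB SPL.

73.1 dB SPL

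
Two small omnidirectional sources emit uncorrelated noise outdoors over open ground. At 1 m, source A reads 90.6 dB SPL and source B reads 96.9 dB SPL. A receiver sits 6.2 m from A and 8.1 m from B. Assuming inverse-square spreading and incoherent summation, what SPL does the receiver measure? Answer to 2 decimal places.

At the listener: L_A = 90.6 − 20·log₁₀(6.2) = 74.752 dB; L_B = 96.9 − 20·log₁₀(8.1) = 78.730 dB.
Combined: 10·log₁₀(10^(74.752/10)+10^(78.730/10)) = 80.19 dB SPL.

80.19 dB SPL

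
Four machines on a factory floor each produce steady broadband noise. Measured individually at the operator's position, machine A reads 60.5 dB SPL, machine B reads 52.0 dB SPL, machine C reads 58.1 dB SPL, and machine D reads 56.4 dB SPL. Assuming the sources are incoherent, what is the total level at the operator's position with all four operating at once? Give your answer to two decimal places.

Uncorrelated sources add in intensity (power), not in dB.
L_total = 10·log₁₀(10^(60.5/10) + 10^(52.0/10) + 10^(58.1/10) + 10^(56.4/10)) = 10·log₁₀(2363000) = 63.73 dB SPL.

63.73 dB SPL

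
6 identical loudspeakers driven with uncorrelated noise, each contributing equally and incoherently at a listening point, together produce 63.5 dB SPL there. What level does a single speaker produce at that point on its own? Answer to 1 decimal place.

55.7 dB SPL

6 equal incoherent sources add 10·log₁₀(6) = 7.78 dB over one source.
L_one = 63.5 − 7.78 = 55.7 dB SPL.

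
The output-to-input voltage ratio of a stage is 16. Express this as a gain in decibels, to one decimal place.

Voltage is an amplitude quantity, so gain = 20·log₁₀(V_out/V_in).
20·log₁₀(16) = 24.1 dB.

24.1 dB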